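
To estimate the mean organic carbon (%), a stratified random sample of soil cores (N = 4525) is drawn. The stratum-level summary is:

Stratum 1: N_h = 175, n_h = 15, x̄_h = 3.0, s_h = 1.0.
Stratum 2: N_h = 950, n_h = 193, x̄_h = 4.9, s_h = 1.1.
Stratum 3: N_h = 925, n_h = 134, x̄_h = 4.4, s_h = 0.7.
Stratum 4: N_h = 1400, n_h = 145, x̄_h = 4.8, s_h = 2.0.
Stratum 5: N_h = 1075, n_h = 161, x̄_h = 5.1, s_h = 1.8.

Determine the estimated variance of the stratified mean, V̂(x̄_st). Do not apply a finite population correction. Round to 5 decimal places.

V̂(x̄_st) = Σ W_h² s_h²/n_h, with W_h = N_h/N and N = 4525:
  stratum 1: (175/4525)²·1.0²/15 = 9.97121e-05
  stratum 2: (950/4525)²·1.1²/193 = 0.000276336
  stratum 3: (925/4525)²·0.7²/134 = 0.000152805
  stratum 4: (1400/4525)²·2.0²/145 = 0.00264065
  stratum 5: (1075/4525)²·1.8²/161 = 0.00113579
V̂(x̄_st) = 0.0043053

V̂(x̄_st) ≈ 0.00431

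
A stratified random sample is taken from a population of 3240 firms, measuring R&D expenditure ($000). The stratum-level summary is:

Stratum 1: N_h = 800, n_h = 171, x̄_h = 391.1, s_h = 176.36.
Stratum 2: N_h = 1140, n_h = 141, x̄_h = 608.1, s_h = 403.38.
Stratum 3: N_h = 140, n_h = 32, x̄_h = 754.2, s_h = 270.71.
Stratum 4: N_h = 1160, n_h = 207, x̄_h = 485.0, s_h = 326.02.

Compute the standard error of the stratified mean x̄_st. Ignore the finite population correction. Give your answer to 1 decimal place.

SE(x̄_st) ≈ 15.0

V̂(x̄_st) = Σ W_h² s_h²/n_h, with W_h = N_h/N and N = 3240:
  stratum 1: (800/3240)²·176.36²/171 = 11.089
  stratum 2: (1140/3240)²·403.38²/141 = 142.866
  stratum 3: (140/3240)²·270.71²/32 = 4.27587
  stratum 4: (1160/3240)²·326.02²/207 = 65.8179
V̂(x̄_st) = 224.049
SE(x̄_st) = √224.049 = 14.9683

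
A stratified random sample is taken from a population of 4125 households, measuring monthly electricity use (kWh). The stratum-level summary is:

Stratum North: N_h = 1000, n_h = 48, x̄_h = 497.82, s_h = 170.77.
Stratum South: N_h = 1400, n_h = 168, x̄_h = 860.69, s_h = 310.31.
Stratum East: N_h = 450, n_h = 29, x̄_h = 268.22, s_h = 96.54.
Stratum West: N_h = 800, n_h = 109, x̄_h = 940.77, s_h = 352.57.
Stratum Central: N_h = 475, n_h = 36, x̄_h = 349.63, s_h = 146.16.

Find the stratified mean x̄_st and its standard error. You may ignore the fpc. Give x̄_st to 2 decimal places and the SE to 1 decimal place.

x̄_st ≈ 664.77, SE ≈ 12.5

x̄_st = Σ W_h x̄_h = (1000·497.82 + 1400·860.69 + 450·268.22 + 800·940.77 + 475·349.63)/4125 = 664.76976
V̂(x̄_st) = Σ W_h² s_h²/n_h, with W_h = N_h/N and N = 4125:
  stratum North: (1000/4125)²·170.77²/48 = 35.7054
  stratum South: (1400/4125)²·310.31²/168 = 66.0223
  stratum East: (450/4125)²·96.54²/29 = 3.82467
  stratum West: (800/4125)²·352.57²/109 = 42.894
  stratum Central: (475/4125)²·146.16²/36 = 7.86854
V̂(x̄_st) = 156.315
SE(x̄_st) = √156.315 = 12.5026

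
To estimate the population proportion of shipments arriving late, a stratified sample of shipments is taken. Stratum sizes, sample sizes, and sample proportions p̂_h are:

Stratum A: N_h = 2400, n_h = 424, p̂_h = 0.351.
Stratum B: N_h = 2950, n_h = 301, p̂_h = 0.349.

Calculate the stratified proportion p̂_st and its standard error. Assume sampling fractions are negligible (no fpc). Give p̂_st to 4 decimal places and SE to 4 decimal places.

N = 5350; stratum weights W_h = N_h/N.
p̂_st = Σ W_h p̂_h = (2400·0.351 + 2950·0.349)/5350 = 0.34990
V̂(p̂_st) = Σ W_h² p̂_h(1−p̂_h)/(n_h−1):
  stratum A: (2400/5350)²·0.351·0.649/423 = 0.000108374
  stratum B: (2950/5350)²·0.349·0.651/300 = 0.000230262
V̂(p̂_st) = 0.000338636; SE = √V̂ = 0.0184021

p̂_st ≈ 0.3499, SE ≈ 0.0184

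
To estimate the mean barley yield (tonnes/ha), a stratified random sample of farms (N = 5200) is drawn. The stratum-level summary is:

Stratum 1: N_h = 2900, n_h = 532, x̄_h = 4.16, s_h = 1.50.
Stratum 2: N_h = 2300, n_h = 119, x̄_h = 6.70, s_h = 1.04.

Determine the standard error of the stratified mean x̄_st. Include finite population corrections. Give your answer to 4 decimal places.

SE(x̄_st) ≈ 0.0525

V̂(x̄_st) = Σ W_h² (1 − n_h/N_h) s_h²/n_h, with W_h = N_h/N and N = 5200:
  stratum 1: (2900/5200)²·(1 − 532/2900)·1.50²/532 = 0.0010741
  stratum 2: (2300/5200)²·(1 − 119/2300)·1.04²/119 = 0.00168615
V̂(x̄_st) = 0.00276025
SE(x̄_st) = √0.00276025 = 0.0525381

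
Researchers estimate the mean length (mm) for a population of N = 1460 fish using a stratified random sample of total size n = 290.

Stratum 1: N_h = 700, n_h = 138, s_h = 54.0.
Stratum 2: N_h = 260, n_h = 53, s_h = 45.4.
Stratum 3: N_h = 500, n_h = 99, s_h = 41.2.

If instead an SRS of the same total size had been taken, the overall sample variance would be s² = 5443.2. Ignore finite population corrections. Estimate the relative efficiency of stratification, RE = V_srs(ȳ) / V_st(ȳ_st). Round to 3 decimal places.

RE ≈ 2.317

V̂(ȳ_st) = Σ W_h² s_h²/n_h, with W_h = N_h/N and N = 1460:
  stratum 1: (700/1460)²·54.0²/138 = 4.85734
  stratum 2: (260/1460)²·45.4²/53 = 1.23332
  stratum 3: (500/1460)²·41.2²/99 = 2.01091
V_st = 8.10158
V_srs = s²/n = 5443.2/290 = 18.7697
Relative efficiency = V_srs / V_st = 18.7697/8.10158 = 2.3168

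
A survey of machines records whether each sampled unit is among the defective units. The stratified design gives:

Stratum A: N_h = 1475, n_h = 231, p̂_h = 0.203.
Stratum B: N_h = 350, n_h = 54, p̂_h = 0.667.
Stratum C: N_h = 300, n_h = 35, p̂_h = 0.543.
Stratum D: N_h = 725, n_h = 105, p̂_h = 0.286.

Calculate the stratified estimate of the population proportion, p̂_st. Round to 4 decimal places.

p̂_st ≈ 0.3169

N = 2850; stratum weights W_h = N_h/N.
p̂_st = Σ W_h p̂_h = (1475·0.203 + 350·0.667 + 300·0.543 + 725·0.286)/2850 = 0.31689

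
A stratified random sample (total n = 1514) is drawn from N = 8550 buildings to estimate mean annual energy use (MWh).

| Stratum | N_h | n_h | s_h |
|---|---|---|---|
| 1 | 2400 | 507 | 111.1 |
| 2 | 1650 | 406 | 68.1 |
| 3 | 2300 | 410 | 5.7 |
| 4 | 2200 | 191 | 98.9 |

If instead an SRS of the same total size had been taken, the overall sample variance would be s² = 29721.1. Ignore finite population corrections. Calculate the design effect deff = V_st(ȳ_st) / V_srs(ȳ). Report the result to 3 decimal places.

V̂(ȳ_st) = Σ W_h² s_h²/n_h, with W_h = N_h/N and N = 8550:
  stratum 1: (2400/8550)²·111.1²/507 = 1.91827
  stratum 2: (1650/8550)²·68.1²/406 = 0.425406
  stratum 3: (2300/8550)²·5.7²/410 = 0.00573442
  stratum 4: (2200/8550)²·98.9²/191 = 3.39057
V_st = 5.73998
V_srs = s²/n = 29721.1/1514 = 19.6308
deff = V_st / V_srs = 5.73998/19.6308 = 0.2924

deff ≈ 0.292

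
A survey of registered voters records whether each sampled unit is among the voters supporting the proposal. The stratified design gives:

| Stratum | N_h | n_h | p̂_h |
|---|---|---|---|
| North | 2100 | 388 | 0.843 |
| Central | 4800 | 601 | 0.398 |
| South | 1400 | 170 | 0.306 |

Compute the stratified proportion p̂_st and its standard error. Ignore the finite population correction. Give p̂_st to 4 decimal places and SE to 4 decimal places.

p̂_st ≈ 0.4951, SE ≈ 0.0138

N = 8300; stratum weights W_h = N_h/N.
p̂_st = Σ W_h p̂_h = (2100·0.843 + 4800·0.398 + 1400·0.306)/8300 = 0.49507
V̂(p̂_st) = Σ W_h² p̂_h(1−p̂_h)/(n_h−1):
  stratum North: (2100/8300)²·0.843·0.157/387 = 2.18927e-05
  stratum Central: (4800/8300)²·0.398·0.602/600 = 0.000133553
  stratum South: (1400/8300)²·0.306·0.694/169 = 3.57515e-05
V̂(p̂_st) = 0.000191197; SE = √V̂ = 0.0138274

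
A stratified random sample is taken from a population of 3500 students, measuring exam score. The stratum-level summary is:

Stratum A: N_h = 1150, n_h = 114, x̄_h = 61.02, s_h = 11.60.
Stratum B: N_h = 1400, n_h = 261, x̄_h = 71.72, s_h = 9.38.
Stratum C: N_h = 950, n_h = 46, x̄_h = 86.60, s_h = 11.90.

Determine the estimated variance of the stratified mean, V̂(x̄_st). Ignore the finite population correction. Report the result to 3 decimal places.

V̂(x̄_st) ≈ 0.408

V̂(x̄_st) = Σ W_h² s_h²/n_h, with W_h = N_h/N and N = 3500:
  stratum A: (1150/3500)²·11.60²/114 = 0.12743
  stratum B: (1400/3500)²·9.38²/261 = 0.0539368
  stratum C: (950/3500)²·11.90²/46 = 0.226802
V̂(x̄_st) = 0.408169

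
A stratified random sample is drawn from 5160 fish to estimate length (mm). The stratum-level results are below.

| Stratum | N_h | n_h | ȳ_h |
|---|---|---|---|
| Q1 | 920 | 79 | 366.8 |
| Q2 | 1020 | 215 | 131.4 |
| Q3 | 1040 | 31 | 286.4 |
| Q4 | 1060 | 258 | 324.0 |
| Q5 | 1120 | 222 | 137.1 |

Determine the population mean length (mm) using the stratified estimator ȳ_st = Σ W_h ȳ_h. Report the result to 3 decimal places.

N = Σ N_h = 5160. Stratum weights W_h = N_h/N.
ȳ_st = (920·366.8 + 1020·131.4 + 1040·286.4 + 1060·324.0 + 1120·137.1) / 5160 = 245.41318

ȳ_st ≈ 245.413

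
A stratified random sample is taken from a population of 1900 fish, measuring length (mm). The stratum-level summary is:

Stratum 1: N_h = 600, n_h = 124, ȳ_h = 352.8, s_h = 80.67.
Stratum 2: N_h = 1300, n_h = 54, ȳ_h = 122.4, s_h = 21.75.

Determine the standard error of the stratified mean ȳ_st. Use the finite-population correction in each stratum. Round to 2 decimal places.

V̂(ȳ_st) = Σ W_h² (1 − n_h/N_h) s_h²/n_h, with W_h = N_h/N and N = 1900:
  stratum 1: (600/1900)²·(1 − 124/600)·80.67²/124 = 4.15196
  stratum 2: (1300/1900)²·(1 − 54/1300)·21.75²/54 = 3.93078
V̂(ȳ_st) = 8.08274
SE(ȳ_st) = √8.08274 = 2.84302

SE(ȳ_st) ≈ 2.84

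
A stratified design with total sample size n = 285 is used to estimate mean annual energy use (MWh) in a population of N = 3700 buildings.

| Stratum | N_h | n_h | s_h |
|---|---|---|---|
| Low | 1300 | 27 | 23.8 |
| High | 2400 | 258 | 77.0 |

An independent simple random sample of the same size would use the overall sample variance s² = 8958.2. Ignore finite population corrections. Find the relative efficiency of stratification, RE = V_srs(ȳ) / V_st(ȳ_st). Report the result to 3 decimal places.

RE ≈ 2.564

V̂(ȳ_st) = Σ W_h² s_h²/n_h, with W_h = N_h/N and N = 3700:
  stratum Low: (1300/3700)²·23.8²/27 = 2.58984
  stratum High: (2400/3700)²·77.0²/258 = 9.66898
V_st = 12.2588
V_srs = s²/n = 8958.2/285 = 31.4323
Relative efficiency = V_srs / V_st = 31.4323/12.2588 = 2.5641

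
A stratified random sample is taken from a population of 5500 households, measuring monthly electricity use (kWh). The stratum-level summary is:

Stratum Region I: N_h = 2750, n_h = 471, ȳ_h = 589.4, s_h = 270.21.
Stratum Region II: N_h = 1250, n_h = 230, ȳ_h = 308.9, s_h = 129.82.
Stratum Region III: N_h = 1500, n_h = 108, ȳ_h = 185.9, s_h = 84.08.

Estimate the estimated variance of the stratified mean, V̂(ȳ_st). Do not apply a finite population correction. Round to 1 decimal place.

V̂(ȳ_st) ≈ 47.4

V̂(ȳ_st) = Σ W_h² s_h²/n_h, with W_h = N_h/N and N = 5500:
  stratum Region I: (2750/5500)²·270.21²/471 = 38.7545
  stratum Region II: (1250/5500)²·129.82²/230 = 3.78486
  stratum Region III: (1500/5500)²·84.08²/108 = 4.86876
V̂(ȳ_st) = 47.4081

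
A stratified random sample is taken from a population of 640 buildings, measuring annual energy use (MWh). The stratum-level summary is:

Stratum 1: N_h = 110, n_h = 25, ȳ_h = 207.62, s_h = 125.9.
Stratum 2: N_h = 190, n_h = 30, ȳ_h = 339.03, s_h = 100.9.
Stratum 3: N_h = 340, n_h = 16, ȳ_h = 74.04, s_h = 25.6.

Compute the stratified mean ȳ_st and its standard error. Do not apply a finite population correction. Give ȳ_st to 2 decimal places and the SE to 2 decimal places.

ȳ_st = Σ W_h ȳ_h = (110·207.62 + 190·339.03 + 340·74.04)/640 = 175.66797
V̂(ȳ_st) = Σ W_h² s_h²/n_h, with W_h = N_h/N and N = 640:
  stratum 1: (110/640)²·125.9²/25 = 18.73
  stratum 2: (190/640)²·100.9²/30 = 29.9094
  stratum 3: (340/640)²·25.6²/16 = 11.56
V̂(ȳ_st) = 60.1994
SE(ȳ_st) = √60.1994 = 7.75883

ȳ_st ≈ 175.67, SE ≈ 7.76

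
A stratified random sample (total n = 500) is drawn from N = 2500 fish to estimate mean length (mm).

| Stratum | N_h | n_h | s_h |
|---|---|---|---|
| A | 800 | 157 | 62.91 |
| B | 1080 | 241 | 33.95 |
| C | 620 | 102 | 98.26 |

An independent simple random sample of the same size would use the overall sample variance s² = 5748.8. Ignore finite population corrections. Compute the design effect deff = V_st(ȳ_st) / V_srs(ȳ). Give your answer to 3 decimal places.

deff ≈ 0.808

V̂(ȳ_st) = Σ W_h² s_h²/n_h, with W_h = N_h/N and N = 2500:
  stratum A: (800/2500)²·62.91²/157 = 2.58131
  stratum B: (1080/2500)²·33.95²/241 = 0.892545
  stratum C: (620/2500)²·98.26²/102 = 5.82179
V_st = 9.29564
V_srs = s²/n = 5748.8/500 = 11.4976
deff = V_st / V_srs = 9.29564/11.4976 = 0.8085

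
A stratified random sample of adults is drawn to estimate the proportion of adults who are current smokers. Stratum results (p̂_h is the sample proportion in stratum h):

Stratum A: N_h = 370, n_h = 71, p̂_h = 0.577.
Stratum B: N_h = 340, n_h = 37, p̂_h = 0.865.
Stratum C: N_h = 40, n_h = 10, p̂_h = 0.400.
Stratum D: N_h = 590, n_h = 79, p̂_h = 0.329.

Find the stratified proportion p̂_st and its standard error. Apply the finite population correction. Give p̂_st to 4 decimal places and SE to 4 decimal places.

N = 1340; stratum weights W_h = N_h/N.
p̂_st = Σ W_h p̂_h = (370·0.577 + 340·0.865 + 40·0.400 + 590·0.329)/1340 = 0.53560
V̂(p̂_st) = Σ W_h² (1 − n_h/N_h) p̂_h(1−p̂_h)/(n_h−1):
  stratum A: (370/1340)²·(1 − 71/370)·0.577·0.423/70 = 0.000214823
  stratum B: (340/1340)²·(1 − 37/340)·0.865·0.135/36 = 0.000186106
  stratum C: (40/1340)²·(1 − 10/40)·0.400·0.600/9 = 1.78213e-05
  stratum D: (590/1340)²·(1 − 79/590)·0.329·0.671/78 = 0.000475212
V̂(p̂_st) = 0.000893962; SE = √V̂ = 0.0298992

p̂_st ≈ 0.5356, SE ≈ 0.0299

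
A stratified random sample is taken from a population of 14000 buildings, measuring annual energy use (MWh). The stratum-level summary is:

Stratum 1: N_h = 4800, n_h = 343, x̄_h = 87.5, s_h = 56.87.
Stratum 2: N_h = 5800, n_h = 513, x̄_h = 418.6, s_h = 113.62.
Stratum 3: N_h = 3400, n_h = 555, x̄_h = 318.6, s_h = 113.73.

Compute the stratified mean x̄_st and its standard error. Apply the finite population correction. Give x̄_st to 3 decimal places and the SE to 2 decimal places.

x̄_st = Σ W_h x̄_h = (4800·87.5 + 5800·418.6 + 3400·318.6)/14000 = 280.79429
V̂(x̄_st) = Σ W_h² (1 − n_h/N_h) s_h²/n_h, with W_h = N_h/N and N = 14000:
  stratum 1: (4800/14000)²·(1 − 343/4800)·56.87²/343 = 1.0292
  stratum 2: (5800/14000)²·(1 − 513/5800)·113.62²/513 = 3.93707
  stratum 3: (3400/14000)²·(1 − 555/3400)·113.73²/555 = 1.15017
V̂(x̄_st) = 6.11644
SE(x̄_st) = √6.11644 = 2.47314

x̄_st ≈ 280.794, SE ≈ 2.47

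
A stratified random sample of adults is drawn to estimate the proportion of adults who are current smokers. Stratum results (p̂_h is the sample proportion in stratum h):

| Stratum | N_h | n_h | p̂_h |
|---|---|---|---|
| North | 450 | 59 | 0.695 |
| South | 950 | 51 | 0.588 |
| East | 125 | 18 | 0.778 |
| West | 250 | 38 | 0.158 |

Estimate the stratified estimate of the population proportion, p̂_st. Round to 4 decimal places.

N = 1775; stratum weights W_h = N_h/N.
p̂_st = Σ W_h p̂_h = (450·0.695 + 950·0.588 + 125·0.778 + 250·0.158)/1775 = 0.56794

p̂_st ≈ 0.5679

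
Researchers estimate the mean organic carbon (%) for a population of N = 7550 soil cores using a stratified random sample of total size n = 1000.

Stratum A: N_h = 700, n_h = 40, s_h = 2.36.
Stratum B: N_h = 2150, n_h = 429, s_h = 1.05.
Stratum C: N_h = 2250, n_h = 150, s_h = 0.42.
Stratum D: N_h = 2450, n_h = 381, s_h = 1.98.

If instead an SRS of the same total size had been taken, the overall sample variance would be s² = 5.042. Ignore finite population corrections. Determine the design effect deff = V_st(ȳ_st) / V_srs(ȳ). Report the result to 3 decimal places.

V̂(ȳ_st) = Σ W_h² s_h²/n_h, with W_h = N_h/N and N = 7550:
  stratum A: (700/7550)²·2.36²/40 = 0.00119692
  stratum B: (2150/7550)²·1.05²/429 = 0.000208403
  stratum C: (2250/7550)²·0.42²/150 = 0.000104443
  stratum D: (2450/7550)²·1.98²/381 = 0.00108354
V_st = 0.00259331
V_srs = s²/n = 5.042/1000 = 0.005042
deff = V_st / V_srs = 0.00259331/0.005042 = 0.5143

deff ≈ 0.514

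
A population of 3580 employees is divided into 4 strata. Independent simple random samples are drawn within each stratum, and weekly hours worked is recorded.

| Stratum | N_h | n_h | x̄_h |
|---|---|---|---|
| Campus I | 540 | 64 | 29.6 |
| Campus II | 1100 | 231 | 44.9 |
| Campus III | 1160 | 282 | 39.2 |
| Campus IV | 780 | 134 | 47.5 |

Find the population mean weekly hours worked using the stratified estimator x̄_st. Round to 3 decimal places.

N = Σ N_h = 3580. Stratum weights W_h = N_h/N.
x̄_st = (540·29.6 + 1100·44.9 + 1160·39.2 + 780·47.5) / 3580 = 41.31173

x̄_st ≈ 41.312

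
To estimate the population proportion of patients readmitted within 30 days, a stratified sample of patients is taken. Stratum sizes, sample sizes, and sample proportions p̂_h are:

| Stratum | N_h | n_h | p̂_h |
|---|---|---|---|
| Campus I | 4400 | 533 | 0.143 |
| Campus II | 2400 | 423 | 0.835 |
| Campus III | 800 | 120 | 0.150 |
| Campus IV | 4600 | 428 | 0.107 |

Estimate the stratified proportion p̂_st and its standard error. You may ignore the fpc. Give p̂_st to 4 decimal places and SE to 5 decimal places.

p̂_st ≈ 0.2660, SE ≈ 0.00889

N = 12200; stratum weights W_h = N_h/N.
p̂_st = Σ W_h p̂_h = (4400·0.143 + 2400·0.835 + 800·0.150 + 4600·0.107)/12200 = 0.26602
V̂(p̂_st) = Σ W_h² p̂_h(1−p̂_h)/(n_h−1):
  stratum Campus I: (4400/12200)²·0.143·0.857/532 = 2.99634e-05
  stratum Campus II: (2400/12200)²·0.835·0.165/422 = 1.26346e-05
  stratum Campus III: (800/12200)²·0.150·0.850/119 = 4.60706e-06
  stratum Campus IV: (4600/12200)²·0.107·0.893/427 = 3.18129e-05
V̂(p̂_st) = 7.90179e-05; SE = √V̂ = 0.0088892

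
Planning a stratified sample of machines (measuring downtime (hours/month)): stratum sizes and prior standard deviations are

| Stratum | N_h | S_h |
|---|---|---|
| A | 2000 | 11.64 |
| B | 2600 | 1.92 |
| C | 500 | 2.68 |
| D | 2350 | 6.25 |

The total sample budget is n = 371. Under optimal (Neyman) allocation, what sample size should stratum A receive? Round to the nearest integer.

195

Neyman allocation: n_h = n · N_h S_h / Σ N_i S_i, with n = 371.
  stratum A: N_h·S_h = 2000·11.64 = 23280.00
  stratum B: N_h·S_h = 2600·1.92 = 4992.00
  stratum C: N_h·S_h = 500·2.68 = 1340.00
  stratum D: N_h·S_h = 2350·6.25 = 14687.50
Σ N_h S_h = 44299.50
n for stratum A = 371·23280.00/44299.50 = 194.966 → 195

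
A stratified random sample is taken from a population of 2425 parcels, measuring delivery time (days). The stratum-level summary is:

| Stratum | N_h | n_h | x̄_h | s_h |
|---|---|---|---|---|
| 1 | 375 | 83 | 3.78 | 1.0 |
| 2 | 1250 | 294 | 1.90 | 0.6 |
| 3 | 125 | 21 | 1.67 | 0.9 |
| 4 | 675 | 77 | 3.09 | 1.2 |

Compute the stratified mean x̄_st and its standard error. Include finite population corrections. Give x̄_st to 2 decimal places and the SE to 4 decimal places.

x̄_st ≈ 2.51, SE ≈ 0.0429

x̄_st = Σ W_h x̄_h = (375·3.78 + 1250·1.90 + 125·1.67 + 675·3.09)/2425 = 2.51010
V̂(x̄_st) = Σ W_h² (1 − n_h/N_h) s_h²/n_h, with W_h = N_h/N and N = 2425:
  stratum 1: (375/2425)²·(1 − 83/375)·1.0²/83 = 0.000224343
  stratum 2: (1250/2425)²·(1 − 294/1250)·0.6²/294 = 0.000248828
  stratum 3: (125/2425)²·(1 − 21/125)·0.9²/21 = 8.52679e-05
  stratum 4: (675/2425)²·(1 − 77/675)·1.2²/77 = 0.00128367
V̂(x̄_st) = 0.00184211
SE(x̄_st) = √0.00184211 = 0.0429198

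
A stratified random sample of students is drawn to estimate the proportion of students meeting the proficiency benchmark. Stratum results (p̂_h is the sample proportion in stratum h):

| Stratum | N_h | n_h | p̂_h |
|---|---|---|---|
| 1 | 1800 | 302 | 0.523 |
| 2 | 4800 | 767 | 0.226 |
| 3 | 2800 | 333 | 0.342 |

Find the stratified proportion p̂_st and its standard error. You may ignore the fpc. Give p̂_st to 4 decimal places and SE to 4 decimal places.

p̂_st ≈ 0.3174, SE ≈ 0.0123

N = 9400; stratum weights W_h = N_h/N.
p̂_st = Σ W_h p̂_h = (1800·0.523 + 4800·0.226 + 2800·0.342)/9400 = 0.31743
V̂(p̂_st) = Σ W_h² p̂_h(1−p̂_h)/(n_h−1):
  stratum 1: (1800/9400)²·0.523·0.477/301 = 3.03909e-05
  stratum 2: (4800/9400)²·0.226·0.774/766 = 5.95453e-05
  stratum 3: (2800/9400)²·0.342·0.658/332 = 6.01415e-05
V̂(p̂_st) = 0.000150078; SE = √V̂ = 0.0122506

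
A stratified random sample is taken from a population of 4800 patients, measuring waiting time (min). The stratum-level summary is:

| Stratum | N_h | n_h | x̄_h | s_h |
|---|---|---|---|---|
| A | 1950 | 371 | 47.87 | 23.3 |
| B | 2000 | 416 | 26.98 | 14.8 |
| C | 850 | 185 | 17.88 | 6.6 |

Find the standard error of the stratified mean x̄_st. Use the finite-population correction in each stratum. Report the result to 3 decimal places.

V̂(x̄_st) = Σ W_h² (1 − n_h/N_h) s_h²/n_h, with W_h = N_h/N and N = 4800:
  stratum A: (1950/4800)²·(1 − 371/1950)·23.3²/371 = 0.195556
  stratum B: (2000/4800)²·(1 − 416/2000)·14.8²/416 = 0.072399
  stratum C: (850/4800)²·(1 − 185/850)·6.6²/185 = 0.00577663
V̂(x̄_st) = 0.273732
SE(x̄_st) = √0.273732 = 0.523194

SE(x̄_st) ≈ 0.523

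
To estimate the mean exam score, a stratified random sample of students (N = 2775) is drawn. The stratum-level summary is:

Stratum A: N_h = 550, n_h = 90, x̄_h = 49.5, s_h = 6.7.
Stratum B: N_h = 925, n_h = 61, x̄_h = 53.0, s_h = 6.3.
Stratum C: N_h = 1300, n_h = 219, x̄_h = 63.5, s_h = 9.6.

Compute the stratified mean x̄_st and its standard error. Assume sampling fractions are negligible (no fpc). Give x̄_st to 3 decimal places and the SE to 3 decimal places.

x̄_st ≈ 57.225, SE ≈ 0.429

x̄_st = Σ W_h x̄_h = (550·49.5 + 925·53.0 + 1300·63.5)/2775 = 57.22523
V̂(x̄_st) = Σ W_h² s_h²/n_h, with W_h = N_h/N and N = 2775:
  stratum A: (550/2775)²·6.7²/90 = 0.0195933
  stratum B: (925/2775)²·6.3²/61 = 0.0722951
  stratum C: (1300/2775)²·9.6²/219 = 0.0923547
V̂(x̄_st) = 0.184243
SE(x̄_st) = √0.184243 = 0.429235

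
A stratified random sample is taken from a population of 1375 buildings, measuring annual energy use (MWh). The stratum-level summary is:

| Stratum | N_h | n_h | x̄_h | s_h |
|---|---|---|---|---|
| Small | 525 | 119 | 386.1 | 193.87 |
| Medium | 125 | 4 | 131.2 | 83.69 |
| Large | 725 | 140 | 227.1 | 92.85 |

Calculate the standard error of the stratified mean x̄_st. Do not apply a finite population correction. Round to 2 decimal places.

SE(x̄_st) ≈ 8.81

V̂(x̄_st) = Σ W_h² s_h²/n_h, with W_h = N_h/N and N = 1375:
  stratum Small: (525/1375)²·193.87²/119 = 46.0455
  stratum Medium: (125/1375)²·83.69²/4 = 14.4711
  stratum Large: (725/1375)²·92.85²/140 = 17.1201
V̂(x̄_st) = 77.6367
SE(x̄_st) = √77.6367 = 8.81117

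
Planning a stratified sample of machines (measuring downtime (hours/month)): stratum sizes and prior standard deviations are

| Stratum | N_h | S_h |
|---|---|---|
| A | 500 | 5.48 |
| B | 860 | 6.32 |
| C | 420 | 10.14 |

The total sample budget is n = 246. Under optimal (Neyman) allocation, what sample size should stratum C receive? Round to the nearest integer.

Neyman allocation: n_h = n · N_h S_h / Σ N_i S_i, with n = 246.
  stratum A: N_h·S_h = 500·5.48 = 2740.00
  stratum B: N_h·S_h = 860·6.32 = 5435.20
  stratum C: N_h·S_h = 420·10.14 = 4258.80
Σ N_h S_h = 12434.00
n for stratum C = 246·4258.80/12434.00 = 84.258 → 84

84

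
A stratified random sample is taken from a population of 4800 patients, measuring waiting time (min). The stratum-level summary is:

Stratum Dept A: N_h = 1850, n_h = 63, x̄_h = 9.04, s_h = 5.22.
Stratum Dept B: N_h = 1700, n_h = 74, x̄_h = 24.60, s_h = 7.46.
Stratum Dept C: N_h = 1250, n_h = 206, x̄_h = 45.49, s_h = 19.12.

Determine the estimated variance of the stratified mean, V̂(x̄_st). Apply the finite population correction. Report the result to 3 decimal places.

V̂(x̄_st) = Σ W_h² (1 − n_h/N_h) s_h²/n_h, with W_h = N_h/N and N = 4800:
  stratum Dept A: (1850/4800)²·(1 − 63/1850)·5.22²/63 = 0.0620604
  stratum Dept B: (1700/4800)²·(1 − 74/1700)·7.46²/74 = 0.0902263
  stratum Dept C: (1250/4800)²·(1 − 206/1250)·19.12²/206 = 0.100516
V̂(x̄_st) = 0.252803

V̂(x̄_st) ≈ 0.253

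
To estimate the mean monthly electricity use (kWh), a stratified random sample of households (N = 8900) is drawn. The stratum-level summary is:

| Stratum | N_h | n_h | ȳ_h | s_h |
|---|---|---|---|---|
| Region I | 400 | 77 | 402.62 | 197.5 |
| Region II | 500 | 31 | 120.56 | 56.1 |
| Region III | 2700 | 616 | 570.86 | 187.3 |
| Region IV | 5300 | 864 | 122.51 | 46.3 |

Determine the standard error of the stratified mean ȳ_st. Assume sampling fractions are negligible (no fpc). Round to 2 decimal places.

V̂(ȳ_st) = Σ W_h² s_h²/n_h, with W_h = N_h/N and N = 8900:
  stratum Region I: (400/8900)²·197.5²/77 = 1.02325
  stratum Region II: (500/8900)²·56.1²/31 = 0.320423
  stratum Region III: (2700/8900)²·187.3²/616 = 5.24134
  stratum Region IV: (5300/8900)²·46.3²/864 = 0.879873
V̂(ȳ_st) = 7.46489
SE(ȳ_st) = √7.46489 = 2.7322

SE(ȳ_st) ≈ 2.73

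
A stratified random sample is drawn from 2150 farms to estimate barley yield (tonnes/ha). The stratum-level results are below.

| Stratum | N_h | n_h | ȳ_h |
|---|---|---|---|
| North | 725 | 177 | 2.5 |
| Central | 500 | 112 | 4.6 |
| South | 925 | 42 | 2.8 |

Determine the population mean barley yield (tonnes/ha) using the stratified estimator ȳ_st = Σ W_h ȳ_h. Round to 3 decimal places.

ȳ_st ≈ 3.117

N = Σ N_h = 2150. Stratum weights W_h = N_h/N.
ȳ_st = (725·2.5 + 500·4.6 + 925·2.8) / 2150 = 3.11744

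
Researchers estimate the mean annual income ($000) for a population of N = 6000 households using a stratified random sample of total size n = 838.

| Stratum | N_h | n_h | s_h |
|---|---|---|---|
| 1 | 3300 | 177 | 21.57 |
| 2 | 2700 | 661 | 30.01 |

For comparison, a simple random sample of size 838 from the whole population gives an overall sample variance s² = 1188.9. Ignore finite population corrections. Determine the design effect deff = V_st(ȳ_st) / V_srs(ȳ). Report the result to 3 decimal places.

deff ≈ 0.755

V̂(ȳ_st) = Σ W_h² s_h²/n_h, with W_h = N_h/N and N = 6000:
  stratum 1: (3300/6000)²·21.57²/177 = 0.795156
  stratum 2: (2700/6000)²·30.01²/661 = 0.275902
V_st = 1.07106
V_srs = s²/n = 1188.9/838 = 1.41874
deff = V_st / V_srs = 1.07106/1.41874 = 0.7549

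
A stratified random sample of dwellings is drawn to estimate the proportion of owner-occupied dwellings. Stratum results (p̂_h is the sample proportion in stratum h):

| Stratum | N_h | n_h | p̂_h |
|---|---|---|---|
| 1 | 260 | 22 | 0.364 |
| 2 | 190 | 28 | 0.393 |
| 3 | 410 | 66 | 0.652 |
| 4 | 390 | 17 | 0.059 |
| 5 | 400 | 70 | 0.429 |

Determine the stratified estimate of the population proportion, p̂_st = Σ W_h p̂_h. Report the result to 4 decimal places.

N = 1650; stratum weights W_h = N_h/N.
p̂_st = Σ W_h p̂_h = (260·0.364 + 190·0.393 + 410·0.652 + 390·0.059 + 400·0.429)/1650 = 0.38257

p̂_st ≈ 0.3826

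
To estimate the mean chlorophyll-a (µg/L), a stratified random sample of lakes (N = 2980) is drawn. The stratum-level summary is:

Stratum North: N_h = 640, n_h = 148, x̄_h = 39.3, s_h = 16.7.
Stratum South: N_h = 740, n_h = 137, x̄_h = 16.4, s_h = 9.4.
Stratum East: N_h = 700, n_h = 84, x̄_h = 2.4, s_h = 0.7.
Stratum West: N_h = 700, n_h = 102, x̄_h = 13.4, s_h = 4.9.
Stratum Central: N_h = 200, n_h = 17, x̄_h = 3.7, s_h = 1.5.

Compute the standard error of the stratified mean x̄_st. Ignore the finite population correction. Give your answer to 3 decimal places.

V̂(x̄_st) = Σ W_h² s_h²/n_h, with W_h = N_h/N and N = 2980:
  stratum North: (640/2980)²·16.7²/148 = 0.0869158
  stratum South: (740/2980)²·9.4²/137 = 0.039771
  stratum East: (700/2980)²·0.7²/84 = 0.00032187
  stratum West: (700/2980)²·4.9²/102 = 0.0129884
  stratum Central: (200/2980)²·1.5²/17 = 0.000596158
V̂(x̄_st) = 0.140593
SE(x̄_st) = √0.140593 = 0.374958

SE(x̄_st) ≈ 0.375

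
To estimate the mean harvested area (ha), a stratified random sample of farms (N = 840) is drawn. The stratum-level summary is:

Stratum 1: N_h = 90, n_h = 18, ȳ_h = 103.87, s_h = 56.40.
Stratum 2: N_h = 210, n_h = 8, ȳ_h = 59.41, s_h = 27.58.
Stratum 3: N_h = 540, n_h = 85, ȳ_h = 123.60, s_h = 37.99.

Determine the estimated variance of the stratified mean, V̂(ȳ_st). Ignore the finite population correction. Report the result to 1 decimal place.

V̂(ȳ_st) ≈ 15.0

V̂(ȳ_st) = Σ W_h² s_h²/n_h, with W_h = N_h/N and N = 840:
  stratum 1: (90/840)²·56.40²/18 = 2.02867
  stratum 2: (210/840)²·27.58²/8 = 5.94263
  stratum 3: (540/840)²·37.99²/85 = 7.01695
V̂(ȳ_st) = 14.9883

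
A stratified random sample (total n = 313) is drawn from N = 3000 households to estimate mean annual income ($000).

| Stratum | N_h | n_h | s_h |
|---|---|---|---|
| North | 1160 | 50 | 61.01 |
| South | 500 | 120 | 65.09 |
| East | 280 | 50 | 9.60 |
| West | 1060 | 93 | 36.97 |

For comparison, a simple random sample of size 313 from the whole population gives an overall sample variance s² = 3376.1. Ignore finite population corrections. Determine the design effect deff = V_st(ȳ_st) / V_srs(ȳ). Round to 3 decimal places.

V̂(ȳ_st) = Σ W_h² s_h²/n_h, with W_h = N_h/N and N = 3000:
  stratum North: (1160/3000)²·61.01²/50 = 11.1303
  stratum South: (500/3000)²·65.09²/120 = 0.980719
  stratum East: (280/3000)²·9.60²/50 = 0.0160563
  stratum West: (1060/3000)²·36.97²/93 = 1.83478
V_st = 13.9618
V_srs = s²/n = 3376.1/313 = 10.7863
deff = V_st / V_srs = 13.9618/10.7863 = 1.2944

deff ≈ 1.294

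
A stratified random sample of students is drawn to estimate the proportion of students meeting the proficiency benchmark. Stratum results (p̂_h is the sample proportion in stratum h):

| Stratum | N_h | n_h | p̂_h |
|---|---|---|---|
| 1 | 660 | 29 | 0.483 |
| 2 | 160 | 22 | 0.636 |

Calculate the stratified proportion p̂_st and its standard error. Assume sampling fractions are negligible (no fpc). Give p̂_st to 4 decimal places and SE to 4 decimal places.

N = 820; stratum weights W_h = N_h/N.
p̂_st = Σ W_h p̂_h = (660·0.483 + 160·0.636)/820 = 0.51285
V̂(p̂_st) = Σ W_h² p̂_h(1−p̂_h)/(n_h−1):
  stratum 1: (660/820)²·0.483·0.517/28 = 0.0057775
  stratum 2: (160/820)²·0.636·0.364/21 = 0.000419712
V̂(p̂_st) = 0.00619721; SE = √V̂ = 0.0787224

p̂_st ≈ 0.5129, SE ≈ 0.0787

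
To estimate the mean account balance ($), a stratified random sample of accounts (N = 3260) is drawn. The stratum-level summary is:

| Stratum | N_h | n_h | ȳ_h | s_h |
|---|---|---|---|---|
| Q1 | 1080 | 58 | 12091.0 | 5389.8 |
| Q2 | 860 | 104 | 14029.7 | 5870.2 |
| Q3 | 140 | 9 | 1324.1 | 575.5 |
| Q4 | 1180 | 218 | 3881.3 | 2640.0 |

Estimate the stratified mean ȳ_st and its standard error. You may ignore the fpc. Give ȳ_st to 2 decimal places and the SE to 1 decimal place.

ȳ_st ≈ 9168.44, SE ≈ 286.9

ȳ_st = Σ W_h ȳ_h = (1080·12091.0 + 860·14029.7 + 140·1324.1 + 1180·3881.3)/3260 = 9168.44479
V̂(ȳ_st) = Σ W_h² s_h²/n_h, with W_h = N_h/N and N = 3260:
  stratum Q1: (1080/3260)²·5389.8²/58 = 54970.5
  stratum Q2: (860/3260)²·5870.2²/104 = 23058.7
  stratum Q3: (140/3260)²·575.5²/9 = 67.8686
  stratum Q4: (1180/3260)²·2640.0²/218 = 4188.71
V̂(ȳ_st) = 82285.7
SE(ȳ_st) = √82285.7 = 286.855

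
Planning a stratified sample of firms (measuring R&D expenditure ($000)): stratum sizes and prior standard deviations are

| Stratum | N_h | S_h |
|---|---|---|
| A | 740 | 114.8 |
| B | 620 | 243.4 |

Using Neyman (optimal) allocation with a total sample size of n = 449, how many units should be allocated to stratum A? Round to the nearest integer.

162

Neyman allocation: n_h = n · N_h S_h / Σ N_i S_i, with n = 449.
  stratum A: N_h·S_h = 740·114.8 = 84952.00
  stratum B: N_h·S_h = 620·243.4 = 150908.00
Σ N_h S_h = 235860.00
n for stratum A = 449·84952.00/235860.00 = 161.721 → 162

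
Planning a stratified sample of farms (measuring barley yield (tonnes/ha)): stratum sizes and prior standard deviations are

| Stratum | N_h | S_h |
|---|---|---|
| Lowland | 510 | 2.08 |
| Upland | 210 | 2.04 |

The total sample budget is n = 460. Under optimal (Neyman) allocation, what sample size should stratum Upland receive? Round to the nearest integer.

132

Neyman allocation: n_h = n · N_h S_h / Σ N_i S_i, with n = 460.
  stratum Lowland: N_h·S_h = 510·2.08 = 1060.80
  stratum Upland: N_h·S_h = 210·2.04 = 428.40
Σ N_h S_h = 1489.20
n for stratum Upland = 460·428.40/1489.20 = 132.329 → 132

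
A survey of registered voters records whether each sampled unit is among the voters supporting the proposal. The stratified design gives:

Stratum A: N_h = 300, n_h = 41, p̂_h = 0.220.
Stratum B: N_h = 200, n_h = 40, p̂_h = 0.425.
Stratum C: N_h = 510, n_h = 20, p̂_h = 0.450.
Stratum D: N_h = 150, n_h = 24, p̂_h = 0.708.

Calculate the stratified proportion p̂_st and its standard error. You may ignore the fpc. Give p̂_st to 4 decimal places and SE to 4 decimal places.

N = 1160; stratum weights W_h = N_h/N.
p̂_st = Σ W_h p̂_h = (300·0.220 + 200·0.425 + 510·0.450 + 150·0.708)/1160 = 0.41957
V̂(p̂_st) = Σ W_h² p̂_h(1−p̂_h)/(n_h−1):
  stratum A: (300/1160)²·0.220·0.780/40 = 0.000286935
  stratum B: (200/1160)²·0.425·0.575/39 = 0.000186267
  stratum C: (510/1160)²·0.450·0.550/19 = 0.00251794
  stratum D: (150/1160)²·0.708·0.292/23 = 0.000150299
V̂(p̂_st) = 0.00314144; SE = √V̂ = 0.0560486

p̂_st ≈ 0.4196, SE ≈ 0.0560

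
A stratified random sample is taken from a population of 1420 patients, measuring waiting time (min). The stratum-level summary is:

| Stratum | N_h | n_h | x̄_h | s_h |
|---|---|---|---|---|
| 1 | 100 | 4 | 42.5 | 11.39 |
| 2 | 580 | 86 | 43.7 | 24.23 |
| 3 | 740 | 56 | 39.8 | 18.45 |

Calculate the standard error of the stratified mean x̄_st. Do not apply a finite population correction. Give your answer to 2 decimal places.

V̂(x̄_st) = Σ W_h² s_h²/n_h, with W_h = N_h/N and N = 1420:
  stratum 1: (100/1420)²·11.39²/4 = 0.160846
  stratum 2: (580/1420)²·24.23²/86 = 1.13891
  stratum 3: (740/1420)²·18.45²/56 = 1.65079
V̂(x̄_st) = 2.95054
SE(x̄_st) = √2.95054 = 1.71771

SE(x̄_st) ≈ 1.72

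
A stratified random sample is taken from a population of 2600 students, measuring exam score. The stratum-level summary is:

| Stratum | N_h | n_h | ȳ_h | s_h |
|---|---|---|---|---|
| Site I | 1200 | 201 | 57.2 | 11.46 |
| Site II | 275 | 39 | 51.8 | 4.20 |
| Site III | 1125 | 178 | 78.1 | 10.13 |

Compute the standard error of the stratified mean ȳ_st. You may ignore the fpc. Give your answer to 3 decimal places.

V̂(ȳ_st) = Σ W_h² s_h²/n_h, with W_h = N_h/N and N = 2600:
  stratum Site I: (1200/2600)²·11.46²/201 = 0.139184
  stratum Site II: (275/2600)²·4.20²/39 = 0.00506003
  stratum Site III: (1125/2600)²·10.13²/178 = 0.107934
V̂(ȳ_st) = 0.252178
SE(ȳ_st) = √0.252178 = 0.502173

SE(ȳ_st) ≈ 0.502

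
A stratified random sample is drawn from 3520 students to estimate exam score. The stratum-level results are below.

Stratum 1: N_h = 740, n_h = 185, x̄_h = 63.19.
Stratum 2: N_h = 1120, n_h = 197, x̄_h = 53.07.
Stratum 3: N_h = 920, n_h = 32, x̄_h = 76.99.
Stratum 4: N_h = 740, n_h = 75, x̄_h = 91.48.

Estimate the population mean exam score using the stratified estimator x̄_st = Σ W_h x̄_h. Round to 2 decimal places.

x̄_st ≈ 69.52

N = Σ N_h = 3520. Stratum weights W_h = N_h/N.
x̄_st = (740·63.19 + 1120·53.07 + 920·76.99 + 740·91.48) / 3520 = 69.5241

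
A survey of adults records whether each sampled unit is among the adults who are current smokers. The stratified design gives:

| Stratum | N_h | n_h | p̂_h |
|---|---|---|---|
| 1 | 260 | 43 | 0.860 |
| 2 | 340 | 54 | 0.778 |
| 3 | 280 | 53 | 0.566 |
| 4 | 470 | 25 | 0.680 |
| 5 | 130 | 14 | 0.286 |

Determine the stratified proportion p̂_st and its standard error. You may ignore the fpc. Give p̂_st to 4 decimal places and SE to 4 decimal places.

N = 1480; stratum weights W_h = N_h/N.
p̂_st = Σ W_h p̂_h = (260·0.860 + 340·0.778 + 280·0.566 + 470·0.680 + 130·0.286)/1480 = 0.67796
V̂(p̂_st) = Σ W_h² p̂_h(1−p̂_h)/(n_h−1):
  stratum 1: (260/1480)²·0.860·0.140/42 = 8.84709e-05
  stratum 2: (340/1480)²·0.778·0.222/53 = 0.000171985
  stratum 3: (280/1480)²·0.566·0.434/52 = 0.000169081
  stratum 4: (470/1480)²·0.680·0.320/24 = 0.000914366
  stratum 5: (130/1480)²·0.286·0.714/13 = 0.000121195
V̂(p̂_st) = 0.0014651; SE = √V̂ = 0.0382766

p̂_st ≈ 0.6780, SE ≈ 0.0383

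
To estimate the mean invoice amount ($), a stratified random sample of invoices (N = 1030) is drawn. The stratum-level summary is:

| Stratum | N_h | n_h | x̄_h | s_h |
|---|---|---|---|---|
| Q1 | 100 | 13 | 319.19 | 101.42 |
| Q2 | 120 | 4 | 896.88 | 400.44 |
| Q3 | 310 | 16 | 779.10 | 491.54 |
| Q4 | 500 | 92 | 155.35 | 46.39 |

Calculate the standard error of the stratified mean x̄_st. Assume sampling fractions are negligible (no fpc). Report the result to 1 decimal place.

SE(x̄_st) ≈ 43.9

V̂(x̄_st) = Σ W_h² s_h²/n_h, with W_h = N_h/N and N = 1030:
  stratum Q1: (100/1030)²·101.42²/13 = 7.45812
  stratum Q2: (120/1030)²·400.44²/4 = 544.13
  stratum Q3: (310/1030)²·491.54²/16 = 1367.88
  stratum Q4: (500/1030)²·46.39²/92 = 5.51222
V̂(x̄_st) = 1924.98
SE(x̄_st) = √1924.98 = 43.8746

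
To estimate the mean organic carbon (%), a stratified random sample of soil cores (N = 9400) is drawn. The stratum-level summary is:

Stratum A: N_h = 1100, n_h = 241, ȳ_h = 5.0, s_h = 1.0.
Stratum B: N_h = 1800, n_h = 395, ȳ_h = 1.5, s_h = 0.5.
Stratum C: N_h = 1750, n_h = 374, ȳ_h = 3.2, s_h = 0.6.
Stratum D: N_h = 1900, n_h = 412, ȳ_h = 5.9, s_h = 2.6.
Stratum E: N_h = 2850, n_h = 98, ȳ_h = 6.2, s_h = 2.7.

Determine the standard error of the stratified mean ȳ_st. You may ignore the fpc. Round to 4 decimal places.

V̂(ȳ_st) = Σ W_h² s_h²/n_h, with W_h = N_h/N and N = 9400:
  stratum A: (1100/9400)²·1.0²/241 = 5.68215e-05
  stratum B: (1800/9400)²·0.5²/395 = 2.32077e-05
  stratum C: (1750/9400)²·0.6²/374 = 3.33619e-05
  stratum D: (1900/9400)²·2.6²/412 = 0.000670349
  stratum E: (2850/9400)²·2.7²/98 = 0.0068381
V̂(ȳ_st) = 0.00762184
SE(ȳ_st) = √0.00762184 = 0.0873032

SE(ȳ_st) ≈ 0.0873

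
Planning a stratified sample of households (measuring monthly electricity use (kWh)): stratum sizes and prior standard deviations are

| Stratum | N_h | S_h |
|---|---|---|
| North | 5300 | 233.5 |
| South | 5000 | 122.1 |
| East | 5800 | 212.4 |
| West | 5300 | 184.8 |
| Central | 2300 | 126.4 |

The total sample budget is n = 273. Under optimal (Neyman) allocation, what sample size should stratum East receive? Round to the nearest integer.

Neyman allocation: n_h = n · N_h S_h / Σ N_i S_i, with n = 273.
  stratum North: N_h·S_h = 5300·233.5 = 1237550.00
  stratum South: N_h·S_h = 5000·122.1 = 610500.00
  stratum East: N_h·S_h = 5800·212.4 = 1231920.00
  stratum West: N_h·S_h = 5300·184.8 = 979440.00
  stratum Central: N_h·S_h = 2300·126.4 = 290720.00
Σ N_h S_h = 4350130.00
n for stratum East = 273·1231920.00/4350130.00 = 77.311 → 77

77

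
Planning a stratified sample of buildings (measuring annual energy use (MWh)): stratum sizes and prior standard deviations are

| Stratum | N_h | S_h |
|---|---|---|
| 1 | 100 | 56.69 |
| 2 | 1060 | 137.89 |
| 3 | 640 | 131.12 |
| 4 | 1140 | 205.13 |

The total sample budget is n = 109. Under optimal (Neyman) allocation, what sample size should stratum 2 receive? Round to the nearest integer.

Neyman allocation: n_h = n · N_h S_h / Σ N_i S_i, with n = 109.
  stratum 1: N_h·S_h = 100·56.69 = 5669.00
  stratum 2: N_h·S_h = 1060·137.89 = 146163.40
  stratum 3: N_h·S_h = 640·131.12 = 83916.80
  stratum 4: N_h·S_h = 1140·205.13 = 233848.20
Σ N_h S_h = 469597.40
n for stratum 2 = 109·146163.40/469597.40 = 33.927 → 34

34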